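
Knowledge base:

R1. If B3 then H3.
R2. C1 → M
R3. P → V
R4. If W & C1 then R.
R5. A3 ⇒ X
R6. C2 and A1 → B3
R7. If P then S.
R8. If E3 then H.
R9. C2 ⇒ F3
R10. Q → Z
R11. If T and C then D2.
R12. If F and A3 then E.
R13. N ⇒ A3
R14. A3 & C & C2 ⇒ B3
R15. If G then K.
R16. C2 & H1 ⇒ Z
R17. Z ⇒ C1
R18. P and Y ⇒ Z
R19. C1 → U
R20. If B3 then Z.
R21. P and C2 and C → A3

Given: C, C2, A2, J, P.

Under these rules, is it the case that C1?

A3  (by R21: P, C2, C)
B3  (by R14: A3, C, C2)
Z  (by R20: B3)
C1  (by R17: Z)

Yes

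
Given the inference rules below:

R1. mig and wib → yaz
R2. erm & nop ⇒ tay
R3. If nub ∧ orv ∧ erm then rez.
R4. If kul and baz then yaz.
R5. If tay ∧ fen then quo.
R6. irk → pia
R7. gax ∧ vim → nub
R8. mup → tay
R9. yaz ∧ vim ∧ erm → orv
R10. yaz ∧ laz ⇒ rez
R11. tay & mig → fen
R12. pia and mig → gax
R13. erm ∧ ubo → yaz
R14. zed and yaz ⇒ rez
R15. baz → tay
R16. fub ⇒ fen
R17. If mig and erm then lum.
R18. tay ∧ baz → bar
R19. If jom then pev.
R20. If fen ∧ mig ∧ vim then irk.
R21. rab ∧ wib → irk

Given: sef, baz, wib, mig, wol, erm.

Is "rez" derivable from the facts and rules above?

No

Forward chaining from the given facts derives: yaz, tay, lum, bar, fen, quo.
Rules concluding rez: R3 needs nub; R10 needs laz; R14 needs zed — none of these are established.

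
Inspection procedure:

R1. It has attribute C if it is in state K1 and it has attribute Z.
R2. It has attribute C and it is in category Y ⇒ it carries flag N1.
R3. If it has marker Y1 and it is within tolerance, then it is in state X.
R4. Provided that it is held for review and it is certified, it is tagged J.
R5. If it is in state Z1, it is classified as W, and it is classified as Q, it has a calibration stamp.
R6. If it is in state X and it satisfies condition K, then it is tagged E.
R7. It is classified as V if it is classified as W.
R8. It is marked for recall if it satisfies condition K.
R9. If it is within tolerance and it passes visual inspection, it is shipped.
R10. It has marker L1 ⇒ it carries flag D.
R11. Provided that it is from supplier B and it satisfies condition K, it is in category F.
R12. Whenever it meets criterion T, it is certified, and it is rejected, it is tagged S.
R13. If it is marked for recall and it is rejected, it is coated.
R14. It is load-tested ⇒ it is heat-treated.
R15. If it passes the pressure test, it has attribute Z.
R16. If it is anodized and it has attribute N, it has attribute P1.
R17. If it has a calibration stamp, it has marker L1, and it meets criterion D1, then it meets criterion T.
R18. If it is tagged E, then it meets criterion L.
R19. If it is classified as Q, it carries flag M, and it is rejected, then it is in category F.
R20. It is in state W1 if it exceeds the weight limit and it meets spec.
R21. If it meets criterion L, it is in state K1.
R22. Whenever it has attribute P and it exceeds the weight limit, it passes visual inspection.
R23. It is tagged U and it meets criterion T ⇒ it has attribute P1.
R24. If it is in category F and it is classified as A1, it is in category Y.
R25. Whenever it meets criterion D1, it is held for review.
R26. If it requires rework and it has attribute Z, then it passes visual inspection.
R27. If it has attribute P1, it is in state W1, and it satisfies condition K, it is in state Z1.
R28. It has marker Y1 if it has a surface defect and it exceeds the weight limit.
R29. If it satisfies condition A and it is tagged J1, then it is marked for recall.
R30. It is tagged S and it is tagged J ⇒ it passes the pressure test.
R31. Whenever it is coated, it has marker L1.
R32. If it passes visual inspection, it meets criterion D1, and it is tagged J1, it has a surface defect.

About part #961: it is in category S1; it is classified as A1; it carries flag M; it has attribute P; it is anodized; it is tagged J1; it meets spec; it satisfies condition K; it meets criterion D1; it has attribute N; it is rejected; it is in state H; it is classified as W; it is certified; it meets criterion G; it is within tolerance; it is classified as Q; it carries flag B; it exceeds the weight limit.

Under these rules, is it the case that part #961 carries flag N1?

By R8 (it satisfies condition K): it is marked for recall.
By R13 (it is marked for recall, it is rejected): it is coated.
By R16 (it is anodized, it has attribute N): it has attribute P1.
By R19 (it is classified as Q, it carries flag M, it is rejected): it is in category F.
By R20 (it exceeds the weight limit, it meets spec): it is in state W1.
By R22 (it has attribute P, it exceeds the weight limit): it passes visual inspection.
By R24 (it is in category F, it is classified as A1): it is in category Y.
By R25 (it meets criterion D1): it is held for review.
By R27 (it has attribute P1, it is in state W1, it satisfies condition K): it is in state Z1.
By R31 (it is coated): it has marker L1.
By R32 (it passes visual inspection, it meets criterion D1, it is tagged J1): it has a surface defect.
By R4 (it is held for review, it is certified): it is tagged J.
By R5 (it is in state Z1, it is classified as W, it is classified as Q): it has a calibration stamp.
By R17 (it has a calibration stamp, it has marker L1, it meets criterion D1): it meets criterion T.
By R28 (it has a surface defect, it exceeds the weight limit): it has marker Y1.
By R3 (it has marker Y1, it is within tolerance): it is in state X.
By R6 (it is in state X, it satisfies condition K): it is tagged E.
By R12 (it meets criterion T, it is certified, it is rejected): it is tagged S.
By R18 (it is tagged E): it meets criterion L.
By R21 (it meets criterion L): it is in state K1.
By R30 (it is tagged S, it is tagged J): it passes the pressure test.
By R15 (it passes the pressure test): it has attribute Z.
By R1 (it is in state K1, it has attribute Z): it has attribute C.
By R2 (it has attribute C, it is in category Y): it carries flag N1.

Yes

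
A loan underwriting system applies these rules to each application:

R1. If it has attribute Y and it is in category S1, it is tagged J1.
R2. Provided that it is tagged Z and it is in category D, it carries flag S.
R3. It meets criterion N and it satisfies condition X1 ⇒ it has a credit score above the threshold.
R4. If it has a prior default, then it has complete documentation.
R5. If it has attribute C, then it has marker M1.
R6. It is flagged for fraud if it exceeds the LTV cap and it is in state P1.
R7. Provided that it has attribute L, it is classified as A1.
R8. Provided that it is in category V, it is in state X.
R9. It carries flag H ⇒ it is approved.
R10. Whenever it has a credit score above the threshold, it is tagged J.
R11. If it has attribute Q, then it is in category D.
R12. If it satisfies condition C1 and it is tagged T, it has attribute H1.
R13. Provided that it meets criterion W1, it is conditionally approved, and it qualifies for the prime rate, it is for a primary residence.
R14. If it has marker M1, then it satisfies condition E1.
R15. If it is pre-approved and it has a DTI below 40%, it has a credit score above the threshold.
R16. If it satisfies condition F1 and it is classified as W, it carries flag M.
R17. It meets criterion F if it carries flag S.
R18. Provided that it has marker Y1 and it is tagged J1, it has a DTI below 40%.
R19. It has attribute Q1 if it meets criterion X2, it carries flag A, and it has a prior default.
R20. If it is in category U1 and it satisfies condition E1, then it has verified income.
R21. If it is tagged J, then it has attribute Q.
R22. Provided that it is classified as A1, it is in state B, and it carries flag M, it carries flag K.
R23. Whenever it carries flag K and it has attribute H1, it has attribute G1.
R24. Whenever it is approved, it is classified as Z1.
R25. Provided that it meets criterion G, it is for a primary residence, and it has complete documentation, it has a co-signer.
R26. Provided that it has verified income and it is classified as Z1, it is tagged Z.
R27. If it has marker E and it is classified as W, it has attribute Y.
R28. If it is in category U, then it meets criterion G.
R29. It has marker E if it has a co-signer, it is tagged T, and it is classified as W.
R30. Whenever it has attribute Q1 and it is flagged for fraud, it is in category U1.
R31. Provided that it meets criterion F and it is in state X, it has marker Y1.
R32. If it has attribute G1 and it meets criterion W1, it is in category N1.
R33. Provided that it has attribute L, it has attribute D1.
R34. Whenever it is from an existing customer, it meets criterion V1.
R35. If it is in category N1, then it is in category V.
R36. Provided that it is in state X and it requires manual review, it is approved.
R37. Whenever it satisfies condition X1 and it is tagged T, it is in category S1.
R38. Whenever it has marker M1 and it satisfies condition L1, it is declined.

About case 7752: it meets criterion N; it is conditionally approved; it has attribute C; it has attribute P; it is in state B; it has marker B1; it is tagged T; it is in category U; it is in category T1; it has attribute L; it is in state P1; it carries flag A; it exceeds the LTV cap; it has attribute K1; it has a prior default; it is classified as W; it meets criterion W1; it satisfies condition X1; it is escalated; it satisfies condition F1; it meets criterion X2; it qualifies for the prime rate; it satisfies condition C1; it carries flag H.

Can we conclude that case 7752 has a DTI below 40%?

By R3 (it meets criterion N, it satisfies condition X1): it has a credit score above the threshold.
By R4 (it has a prior default): it has complete documentation.
By R5 (it has attribute C): it has marker M1.
By R6 (it exceeds the LTV cap, it is in state P1): it is flagged for fraud.
By R7 (it has attribute L): it is classified as A1.
By R9 (it carries flag H): it is approved.
By R10 (it has a credit score above the threshold): it is tagged J.
By R12 (it satisfies condition C1, it is tagged T): it has attribute H1.
By R13 (it meets criterion W1, it is conditionally approved, it qualifies for the prime rate): it is for a primary residence.
By R14 (it has marker M1): it satisfies condition E1.
By R16 (it satisfies condition F1, it is classified as W): it carries flag M.
By R19 (it meets criterion X2, it carries flag A, it has a prior default): it has attribute Q1.
By R21 (it is tagged J): it has attribute Q.
By R22 (it is classified as A1, it is in state B, it carries flag M): it carries flag K.
By R23 (it carries flag K, it has attribute H1): it has attribute G1.
By R24 (it is approved): it is classified as Z1.
By R28 (it is in category U): it meets criterion G.
By R30 (it has attribute Q1, it is flagged for fraud): it is in category U1.
By R32 (it has attribute G1, it meets criterion W1): it is in category N1.
By R35 (it is in category N1): it is in category V.
By R37 (it satisfies condition X1, it is tagged T): it is in category S1.
By R8 (it is in category V): it is in state X.
By R11 (it has attribute Q): it is in category D.
By R20 (it is in category U1, it satisfies condition E1): it has verified income.
By R25 (it meets criterion G, it is for a primary residence, it has complete documentation): it has a co-signer.
By R26 (it has verified income, it is classified as Z1): it is tagged Z.
By R29 (it has a co-signer, it is tagged T, it is classified as W): it has marker E.
By R2 (it is tagged Z, it is in category D): it carries flag S.
By R17 (it carries flag S): it meets criterion F.
By R27 (it has marker E, it is classified as W): it has attribute Y.
By R31 (it meets criterion F, it is in state X): it has marker Y1.
By R1 (it has attribute Y, it is in category S1): it is tagged J1.
By R18 (it has marker Y1, it is tagged J1): it has a DTI below 40%.

Yes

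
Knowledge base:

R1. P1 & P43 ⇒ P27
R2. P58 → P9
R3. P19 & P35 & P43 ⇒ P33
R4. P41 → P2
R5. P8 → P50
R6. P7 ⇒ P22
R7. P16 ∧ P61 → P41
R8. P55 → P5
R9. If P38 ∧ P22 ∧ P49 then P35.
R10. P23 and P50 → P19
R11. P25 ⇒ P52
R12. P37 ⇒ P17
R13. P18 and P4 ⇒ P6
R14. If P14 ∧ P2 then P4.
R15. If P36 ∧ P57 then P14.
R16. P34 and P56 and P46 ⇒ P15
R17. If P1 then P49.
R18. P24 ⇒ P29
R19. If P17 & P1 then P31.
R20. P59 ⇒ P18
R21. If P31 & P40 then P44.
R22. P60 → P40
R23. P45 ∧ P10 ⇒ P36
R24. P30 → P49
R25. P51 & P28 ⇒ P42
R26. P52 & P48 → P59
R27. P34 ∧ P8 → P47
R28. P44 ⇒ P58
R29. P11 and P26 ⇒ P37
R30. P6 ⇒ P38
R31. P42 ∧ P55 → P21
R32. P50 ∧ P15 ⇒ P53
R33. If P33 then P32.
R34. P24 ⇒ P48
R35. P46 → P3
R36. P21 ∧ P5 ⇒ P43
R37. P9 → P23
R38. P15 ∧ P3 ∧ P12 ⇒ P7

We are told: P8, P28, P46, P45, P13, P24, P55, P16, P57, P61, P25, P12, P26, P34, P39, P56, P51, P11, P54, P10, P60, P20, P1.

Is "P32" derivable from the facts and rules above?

Yes

P50  (by R5: P8)
P41  (by R7: P16, P61)
P5  (by R8: P55)
P52  (by R11: P25)
P15  (by R16: P34, P56, P46)
P49  (by R17: P1)
P40  (by R22: P60)
P36  (by R23: P45, P10)
P42  (by R25: P51, P28)
P37  (by R29: P11, P26)
P21  (by R31: P42, P55)
P48  (by R34: P24)
P3  (by R35: P46)
P43  (by R36: P21, P5)
P7  (by R38: P15, P3, P12)
P2  (by R4: P41)
P22  (by R6: P7)
P17  (by R12: P37)
P14  (by R15: P36, P57)
P31  (by R19: P17, P1)
P44  (by R21: P31, P40)
P59  (by R26: P52, P48)
P58  (by R28: P44)
P9  (by R2: P58)
P4  (by R14: P14, P2)
P18  (by R20: P59)
P23  (by R37: P9)
P19  (by R10: P23, P50)
P6  (by R13: P18, P4)
P38  (by R30: P6)
P35  (by R9: P38, P22, P49)
P33  (by R3: P19, P35, P43)
P32  (by R33: P33)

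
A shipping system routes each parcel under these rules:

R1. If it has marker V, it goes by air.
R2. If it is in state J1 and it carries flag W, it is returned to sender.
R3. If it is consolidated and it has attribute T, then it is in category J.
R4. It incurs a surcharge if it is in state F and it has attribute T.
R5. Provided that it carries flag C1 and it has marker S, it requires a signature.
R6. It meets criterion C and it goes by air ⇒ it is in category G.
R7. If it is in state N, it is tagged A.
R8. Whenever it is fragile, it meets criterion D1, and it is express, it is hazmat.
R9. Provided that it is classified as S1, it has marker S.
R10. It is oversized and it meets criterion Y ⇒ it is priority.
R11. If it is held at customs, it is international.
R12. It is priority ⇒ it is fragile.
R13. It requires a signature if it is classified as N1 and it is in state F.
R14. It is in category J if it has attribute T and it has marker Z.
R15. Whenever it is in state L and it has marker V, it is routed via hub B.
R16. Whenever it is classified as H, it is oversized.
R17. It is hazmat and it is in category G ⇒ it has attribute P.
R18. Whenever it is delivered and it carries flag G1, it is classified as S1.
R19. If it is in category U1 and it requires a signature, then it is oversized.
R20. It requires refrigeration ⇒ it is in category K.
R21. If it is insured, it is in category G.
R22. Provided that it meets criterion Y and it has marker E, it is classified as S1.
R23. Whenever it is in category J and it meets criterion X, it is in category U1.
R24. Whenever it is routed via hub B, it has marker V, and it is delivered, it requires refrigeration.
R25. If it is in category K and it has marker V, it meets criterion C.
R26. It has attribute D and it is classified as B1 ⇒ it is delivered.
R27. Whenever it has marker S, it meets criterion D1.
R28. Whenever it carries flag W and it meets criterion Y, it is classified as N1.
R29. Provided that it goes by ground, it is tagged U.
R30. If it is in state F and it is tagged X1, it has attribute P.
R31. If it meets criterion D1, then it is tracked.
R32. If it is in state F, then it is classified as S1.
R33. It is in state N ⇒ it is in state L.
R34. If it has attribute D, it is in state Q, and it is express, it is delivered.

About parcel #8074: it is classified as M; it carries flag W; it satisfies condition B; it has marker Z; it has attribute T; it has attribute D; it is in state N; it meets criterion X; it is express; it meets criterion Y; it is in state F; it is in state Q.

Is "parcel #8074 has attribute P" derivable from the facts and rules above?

No

Forward chaining from the given facts derives: incurs a surcharge, is tagged A, is in category J, is in category U1, is classified as N1, is classified as S1, is in state L, is delivered, has marker S, requires a signature, is oversized, meets criterion D1, is tracked, is priority, is fragile, is hazmat.
Rules concluding "it has attribute P": R17 needs "it is in category G"; R30 needs "it is tagged X1" — none of these are established.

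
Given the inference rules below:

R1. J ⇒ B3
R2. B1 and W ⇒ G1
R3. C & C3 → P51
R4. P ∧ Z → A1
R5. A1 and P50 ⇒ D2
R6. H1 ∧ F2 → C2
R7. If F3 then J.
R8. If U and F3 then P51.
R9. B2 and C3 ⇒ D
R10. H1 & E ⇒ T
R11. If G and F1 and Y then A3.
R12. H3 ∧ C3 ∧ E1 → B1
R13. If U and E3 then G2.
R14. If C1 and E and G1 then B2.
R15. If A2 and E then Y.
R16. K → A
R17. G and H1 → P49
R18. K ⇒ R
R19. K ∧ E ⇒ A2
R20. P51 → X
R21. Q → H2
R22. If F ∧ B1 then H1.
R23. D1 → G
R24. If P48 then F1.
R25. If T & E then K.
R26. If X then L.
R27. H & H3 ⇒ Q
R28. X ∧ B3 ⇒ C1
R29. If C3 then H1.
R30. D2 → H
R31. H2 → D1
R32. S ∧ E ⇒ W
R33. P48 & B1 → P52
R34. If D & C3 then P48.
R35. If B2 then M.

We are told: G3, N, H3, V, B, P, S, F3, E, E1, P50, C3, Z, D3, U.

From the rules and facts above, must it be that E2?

Forward chaining from the given facts derives: A1, D2, J, P51, B1, X, L, H1, H, W, B3, G1, T, K, Q, C1, B2, A, R, A2, H2, D1, M, D, Y, G, P48, P49, F1, P52, A3.
No rule has E2 as its conclusion, and it is not among the given facts.

No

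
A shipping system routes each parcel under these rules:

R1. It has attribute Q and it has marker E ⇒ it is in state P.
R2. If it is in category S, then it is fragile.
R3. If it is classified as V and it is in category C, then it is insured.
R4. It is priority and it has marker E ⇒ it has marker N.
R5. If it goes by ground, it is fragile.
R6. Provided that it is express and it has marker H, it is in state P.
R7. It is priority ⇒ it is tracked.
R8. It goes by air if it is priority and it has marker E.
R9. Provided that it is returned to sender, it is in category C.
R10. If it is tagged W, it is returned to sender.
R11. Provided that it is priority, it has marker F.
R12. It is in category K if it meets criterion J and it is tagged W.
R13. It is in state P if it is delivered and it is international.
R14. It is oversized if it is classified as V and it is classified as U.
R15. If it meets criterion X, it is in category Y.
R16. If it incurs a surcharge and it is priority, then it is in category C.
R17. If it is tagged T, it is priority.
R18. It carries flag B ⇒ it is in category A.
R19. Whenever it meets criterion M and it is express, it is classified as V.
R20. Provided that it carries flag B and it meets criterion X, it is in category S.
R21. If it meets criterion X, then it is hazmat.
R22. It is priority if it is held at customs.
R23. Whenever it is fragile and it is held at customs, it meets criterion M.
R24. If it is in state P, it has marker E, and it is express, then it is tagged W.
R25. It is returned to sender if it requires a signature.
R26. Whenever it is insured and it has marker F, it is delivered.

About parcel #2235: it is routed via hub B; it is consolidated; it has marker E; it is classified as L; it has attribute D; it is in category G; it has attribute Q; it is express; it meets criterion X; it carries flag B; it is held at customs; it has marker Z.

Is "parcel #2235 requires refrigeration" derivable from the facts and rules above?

No

Forward chaining from the given facts derives: is in state P, is in category Y, is in category A, is in category S, is hazmat, is priority, is tagged W, is fragile, has marker N, is tracked, goes by air, is returned to sender, has marker F, meets criterion M, is in category C, is classified as V, is insured, is delivered.
No rule has "it requires refrigeration" as its conclusion, and it is not among the given facts.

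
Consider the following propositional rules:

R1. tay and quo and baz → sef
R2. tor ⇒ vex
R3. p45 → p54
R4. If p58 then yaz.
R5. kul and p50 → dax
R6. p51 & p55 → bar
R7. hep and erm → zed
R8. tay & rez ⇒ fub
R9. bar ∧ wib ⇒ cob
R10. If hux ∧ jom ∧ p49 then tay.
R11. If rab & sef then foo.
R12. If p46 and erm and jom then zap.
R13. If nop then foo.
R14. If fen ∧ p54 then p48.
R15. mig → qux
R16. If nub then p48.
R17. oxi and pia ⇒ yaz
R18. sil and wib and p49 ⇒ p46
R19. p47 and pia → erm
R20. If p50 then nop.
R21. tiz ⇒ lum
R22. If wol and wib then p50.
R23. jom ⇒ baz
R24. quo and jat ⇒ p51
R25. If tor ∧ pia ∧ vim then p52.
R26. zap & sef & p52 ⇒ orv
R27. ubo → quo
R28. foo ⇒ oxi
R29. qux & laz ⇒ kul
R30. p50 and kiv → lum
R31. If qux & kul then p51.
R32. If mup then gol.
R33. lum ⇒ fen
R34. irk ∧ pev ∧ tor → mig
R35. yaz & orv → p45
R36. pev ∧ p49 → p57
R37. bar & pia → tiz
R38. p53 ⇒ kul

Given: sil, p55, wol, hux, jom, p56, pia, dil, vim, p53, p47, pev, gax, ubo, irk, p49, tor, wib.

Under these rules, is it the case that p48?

tay  (by R10: hux, jom, p49)
p46  (by R18: sil, wib, p49)
erm  (by R19: p47, pia)
p50  (by R22: wol, wib)
baz  (by R23: jom)
p52  (by R25: tor, pia, vim)
quo  (by R27: ubo)
mig  (by R34: irk, pev, tor)
kul  (by R38: p53)
sef  (by R1: tay, quo, baz)
zap  (by R12: p46, erm, jom)
qux  (by R15: mig)
nop  (by R20: p50)
orv  (by R26: zap, sef, p52)
p51  (by R31: qux, kul)
bar  (by R6: p51, p55)
foo  (by R13: nop)
oxi  (by R28: foo)
tiz  (by R37: bar, pia)
yaz  (by R17: oxi, pia)
lum  (by R21: tiz)
fen  (by R33: lum)
p45  (by R35: yaz, orv)
p54  (by R3: p45)
p48  (by R14: fen, p54)

Yes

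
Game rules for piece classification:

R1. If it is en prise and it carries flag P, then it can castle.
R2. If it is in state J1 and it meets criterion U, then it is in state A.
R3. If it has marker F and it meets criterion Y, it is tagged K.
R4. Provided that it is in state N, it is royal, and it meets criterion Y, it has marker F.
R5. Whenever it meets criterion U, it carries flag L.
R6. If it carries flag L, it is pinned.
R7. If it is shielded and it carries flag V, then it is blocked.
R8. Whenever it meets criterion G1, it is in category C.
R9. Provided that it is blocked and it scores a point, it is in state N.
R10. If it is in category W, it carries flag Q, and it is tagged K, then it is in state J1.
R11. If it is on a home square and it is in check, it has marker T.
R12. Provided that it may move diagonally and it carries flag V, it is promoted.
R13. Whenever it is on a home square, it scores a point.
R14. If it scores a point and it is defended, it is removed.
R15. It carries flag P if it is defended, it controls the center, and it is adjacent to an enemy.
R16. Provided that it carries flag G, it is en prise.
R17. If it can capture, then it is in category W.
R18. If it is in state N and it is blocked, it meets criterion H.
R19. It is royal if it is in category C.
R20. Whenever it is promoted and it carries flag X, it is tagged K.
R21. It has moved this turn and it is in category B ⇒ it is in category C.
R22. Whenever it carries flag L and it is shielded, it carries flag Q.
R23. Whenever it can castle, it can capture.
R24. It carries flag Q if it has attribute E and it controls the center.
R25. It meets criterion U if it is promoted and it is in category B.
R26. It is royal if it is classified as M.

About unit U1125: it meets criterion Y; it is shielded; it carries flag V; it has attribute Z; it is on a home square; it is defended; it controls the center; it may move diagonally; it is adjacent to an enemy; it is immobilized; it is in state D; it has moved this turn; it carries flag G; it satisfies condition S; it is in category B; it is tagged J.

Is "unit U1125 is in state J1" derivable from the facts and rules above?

Yes

By R7 (it is shielded, it carries flag V): it is blocked.
By R12 (it may move diagonally, it carries flag V): it is promoted.
By R13 (it is on a home square): it scores a point.
By R15 (it is defended, it controls the center, it is adjacent to an enemy): it carries flag P.
By R16 (it carries flag G): it is en prise.
By R21 (it has moved this turn, it is in category B): it is in category C.
By R25 (it is promoted, it is in category B): it meets criterion U.
By R1 (it is en prise, it carries flag P): it can castle.
By R5 (it meets criterion U): it carries flag L.
By R9 (it is blocked, it scores a point): it is in state N.
By R19 (it is in category C): it is royal.
By R22 (it carries flag L, it is shielded): it carries flag Q.
By R23 (it can castle): it can capture.
By R4 (it is in state N, it is royal, it meets criterion Y): it has marker F.
By R17 (it can capture): it is in category W.
By R3 (it has marker F, it meets criterion Y): it is tagged K.
By R10 (it is in category W, it carries flag Q, it is tagged K): it is in state J1.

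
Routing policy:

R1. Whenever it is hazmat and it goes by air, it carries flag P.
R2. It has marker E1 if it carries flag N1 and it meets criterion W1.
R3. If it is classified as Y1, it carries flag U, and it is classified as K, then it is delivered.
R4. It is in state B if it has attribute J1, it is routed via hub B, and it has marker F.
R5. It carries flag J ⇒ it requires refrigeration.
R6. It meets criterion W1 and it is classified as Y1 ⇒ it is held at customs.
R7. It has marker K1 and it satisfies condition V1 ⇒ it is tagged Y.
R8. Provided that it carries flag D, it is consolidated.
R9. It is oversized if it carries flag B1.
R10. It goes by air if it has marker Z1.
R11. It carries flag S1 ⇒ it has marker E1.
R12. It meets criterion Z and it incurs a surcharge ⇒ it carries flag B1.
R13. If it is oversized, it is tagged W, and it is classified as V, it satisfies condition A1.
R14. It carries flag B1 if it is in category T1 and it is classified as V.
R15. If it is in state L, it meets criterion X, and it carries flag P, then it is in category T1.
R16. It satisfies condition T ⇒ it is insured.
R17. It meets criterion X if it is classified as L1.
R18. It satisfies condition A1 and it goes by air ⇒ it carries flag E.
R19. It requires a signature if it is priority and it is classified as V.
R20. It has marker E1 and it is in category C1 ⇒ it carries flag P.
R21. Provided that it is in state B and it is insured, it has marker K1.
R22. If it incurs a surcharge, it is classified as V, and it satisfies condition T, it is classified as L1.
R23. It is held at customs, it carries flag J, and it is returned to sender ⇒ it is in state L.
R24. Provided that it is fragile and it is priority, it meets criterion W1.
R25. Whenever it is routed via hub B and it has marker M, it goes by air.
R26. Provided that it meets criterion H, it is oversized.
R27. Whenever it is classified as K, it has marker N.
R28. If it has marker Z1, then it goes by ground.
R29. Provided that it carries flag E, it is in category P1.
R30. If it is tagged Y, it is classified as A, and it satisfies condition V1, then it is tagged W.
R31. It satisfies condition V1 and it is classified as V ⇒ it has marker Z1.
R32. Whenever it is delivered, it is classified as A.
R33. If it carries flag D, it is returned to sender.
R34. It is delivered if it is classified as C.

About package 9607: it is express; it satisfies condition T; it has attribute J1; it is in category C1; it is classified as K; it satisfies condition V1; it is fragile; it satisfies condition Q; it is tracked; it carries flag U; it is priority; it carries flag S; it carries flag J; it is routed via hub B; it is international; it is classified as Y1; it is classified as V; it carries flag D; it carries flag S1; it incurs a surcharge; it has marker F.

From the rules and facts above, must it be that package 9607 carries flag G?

No

Forward chaining from the given facts derives: is delivered, is in state B, requires refrigeration, is consolidated, has marker E1, is insured, requires a signature, carries flag P, has marker K1, is classified as L1, meets criterion W1, has marker N, has marker Z1, is classified as A, is returned to sender, is held at customs, is tagged Y, goes by air, meets criterion X, is in state L, goes by ground, is tagged W, is in category T1, carries flag B1, is oversized, satisfies condition A1, carries flag E, is in category P1.
No rule has "it carries flag G" as its conclusion, and it is not among the given facts.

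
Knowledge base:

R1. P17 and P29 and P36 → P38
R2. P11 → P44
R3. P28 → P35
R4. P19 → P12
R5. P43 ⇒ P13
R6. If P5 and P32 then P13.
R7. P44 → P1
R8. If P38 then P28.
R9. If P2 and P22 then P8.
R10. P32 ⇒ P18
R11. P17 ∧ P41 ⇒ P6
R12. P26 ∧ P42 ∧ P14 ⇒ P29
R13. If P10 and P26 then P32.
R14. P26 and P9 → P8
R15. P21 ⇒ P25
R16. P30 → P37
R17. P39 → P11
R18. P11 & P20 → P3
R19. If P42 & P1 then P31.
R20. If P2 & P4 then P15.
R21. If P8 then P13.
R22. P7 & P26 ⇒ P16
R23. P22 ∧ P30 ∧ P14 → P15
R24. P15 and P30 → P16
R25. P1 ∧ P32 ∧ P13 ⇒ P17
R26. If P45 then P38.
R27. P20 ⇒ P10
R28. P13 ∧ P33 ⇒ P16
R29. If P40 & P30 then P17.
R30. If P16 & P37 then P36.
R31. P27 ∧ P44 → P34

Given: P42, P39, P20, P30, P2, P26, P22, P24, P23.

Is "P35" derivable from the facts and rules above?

Forward chaining from the given facts derives: P8, P37, P11, P3, P13, P10, P44, P1, P32, P31, P17, P18.
The only rule concluding P35 is R3, which needs P28; that is never established.

No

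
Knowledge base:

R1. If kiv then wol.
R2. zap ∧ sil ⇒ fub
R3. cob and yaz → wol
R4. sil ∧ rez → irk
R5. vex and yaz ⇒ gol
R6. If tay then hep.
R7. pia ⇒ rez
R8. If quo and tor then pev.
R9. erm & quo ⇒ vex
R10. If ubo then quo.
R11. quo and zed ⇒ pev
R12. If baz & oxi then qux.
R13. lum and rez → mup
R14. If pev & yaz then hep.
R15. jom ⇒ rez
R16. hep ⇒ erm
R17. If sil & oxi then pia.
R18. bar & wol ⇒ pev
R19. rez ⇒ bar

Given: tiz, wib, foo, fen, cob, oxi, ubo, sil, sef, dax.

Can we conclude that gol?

Forward chaining from the given facts derives: quo, pia, rez, bar, irk.
The only rule concluding gol is R5, which needs vex; that is never established.

No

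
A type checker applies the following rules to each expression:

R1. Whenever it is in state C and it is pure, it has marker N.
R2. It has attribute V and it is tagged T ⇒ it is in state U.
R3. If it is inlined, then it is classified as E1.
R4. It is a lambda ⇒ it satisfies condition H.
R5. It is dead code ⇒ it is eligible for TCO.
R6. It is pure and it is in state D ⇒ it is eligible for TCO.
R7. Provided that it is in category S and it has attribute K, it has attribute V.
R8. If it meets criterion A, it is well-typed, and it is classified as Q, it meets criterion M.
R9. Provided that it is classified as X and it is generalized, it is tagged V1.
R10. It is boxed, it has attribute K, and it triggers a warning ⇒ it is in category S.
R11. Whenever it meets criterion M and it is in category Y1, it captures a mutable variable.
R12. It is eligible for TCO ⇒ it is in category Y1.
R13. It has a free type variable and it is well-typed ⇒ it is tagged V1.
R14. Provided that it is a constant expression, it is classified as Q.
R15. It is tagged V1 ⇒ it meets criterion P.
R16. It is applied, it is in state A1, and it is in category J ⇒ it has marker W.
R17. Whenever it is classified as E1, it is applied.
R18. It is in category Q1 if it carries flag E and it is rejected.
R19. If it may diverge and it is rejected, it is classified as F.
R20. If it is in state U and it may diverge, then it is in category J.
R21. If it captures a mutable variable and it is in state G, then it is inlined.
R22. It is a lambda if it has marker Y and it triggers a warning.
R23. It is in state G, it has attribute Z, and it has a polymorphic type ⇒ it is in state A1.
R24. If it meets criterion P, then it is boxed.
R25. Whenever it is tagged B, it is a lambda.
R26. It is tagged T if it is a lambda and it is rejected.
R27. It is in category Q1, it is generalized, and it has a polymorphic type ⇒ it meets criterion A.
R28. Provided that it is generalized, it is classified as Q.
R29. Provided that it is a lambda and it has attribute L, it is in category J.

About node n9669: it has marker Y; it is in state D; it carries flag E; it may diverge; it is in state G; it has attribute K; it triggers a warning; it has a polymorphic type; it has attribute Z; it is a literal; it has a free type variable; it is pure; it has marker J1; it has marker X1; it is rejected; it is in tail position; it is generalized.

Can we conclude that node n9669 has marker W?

No

Forward chaining from the given facts derives: is eligible for TCO, is in category Y1, is in category Q1, is classified as F, is a lambda, is in state A1, is tagged T, meets criterion A, is classified as Q, satisfies condition H.
The only rule concluding "it has marker W" is R16, which needs "it is applied"; that is never established.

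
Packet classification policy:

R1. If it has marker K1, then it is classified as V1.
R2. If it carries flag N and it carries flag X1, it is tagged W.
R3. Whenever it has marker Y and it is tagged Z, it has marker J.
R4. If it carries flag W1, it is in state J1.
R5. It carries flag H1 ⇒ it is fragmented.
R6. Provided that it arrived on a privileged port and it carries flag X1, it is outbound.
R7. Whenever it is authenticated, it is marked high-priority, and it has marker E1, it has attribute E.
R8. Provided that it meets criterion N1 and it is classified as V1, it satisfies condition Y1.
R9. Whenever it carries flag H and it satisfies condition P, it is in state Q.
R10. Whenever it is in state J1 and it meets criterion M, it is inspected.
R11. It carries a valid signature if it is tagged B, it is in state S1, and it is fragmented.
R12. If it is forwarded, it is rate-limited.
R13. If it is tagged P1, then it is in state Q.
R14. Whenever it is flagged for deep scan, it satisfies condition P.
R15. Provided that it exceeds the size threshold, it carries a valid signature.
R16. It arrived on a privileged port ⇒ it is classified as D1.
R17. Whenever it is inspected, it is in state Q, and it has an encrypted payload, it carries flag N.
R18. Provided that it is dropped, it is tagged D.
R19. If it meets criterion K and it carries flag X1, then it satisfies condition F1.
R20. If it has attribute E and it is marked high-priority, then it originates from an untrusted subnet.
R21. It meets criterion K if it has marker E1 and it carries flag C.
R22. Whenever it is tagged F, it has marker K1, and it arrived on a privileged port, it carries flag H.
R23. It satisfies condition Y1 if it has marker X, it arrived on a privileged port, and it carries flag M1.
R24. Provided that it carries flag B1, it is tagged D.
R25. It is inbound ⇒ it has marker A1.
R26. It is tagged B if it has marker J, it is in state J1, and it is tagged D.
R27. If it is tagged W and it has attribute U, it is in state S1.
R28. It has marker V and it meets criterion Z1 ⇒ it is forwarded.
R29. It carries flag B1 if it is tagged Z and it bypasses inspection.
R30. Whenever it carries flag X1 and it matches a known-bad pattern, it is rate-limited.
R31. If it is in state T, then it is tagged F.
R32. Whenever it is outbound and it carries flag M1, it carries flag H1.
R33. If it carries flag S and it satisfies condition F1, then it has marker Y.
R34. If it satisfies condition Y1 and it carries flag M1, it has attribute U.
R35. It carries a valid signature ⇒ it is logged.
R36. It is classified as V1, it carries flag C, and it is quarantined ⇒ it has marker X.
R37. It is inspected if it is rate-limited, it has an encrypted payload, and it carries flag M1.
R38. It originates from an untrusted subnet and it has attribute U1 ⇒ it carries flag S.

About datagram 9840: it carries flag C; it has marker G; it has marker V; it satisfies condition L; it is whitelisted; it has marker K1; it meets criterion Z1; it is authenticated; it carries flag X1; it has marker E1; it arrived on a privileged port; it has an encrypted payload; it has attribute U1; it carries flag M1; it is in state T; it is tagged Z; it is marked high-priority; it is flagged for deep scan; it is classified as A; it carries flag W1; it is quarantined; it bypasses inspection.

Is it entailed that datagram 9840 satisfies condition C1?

Forward chaining from the given facts derives: is classified as V1, is in state J1, is outbound, has attribute E, satisfies condition P, is classified as D1, originates from an untrusted subnet, meets criterion K, is forwarded, carries flag B1, is tagged F, carries flag H1, has marker X, carries flag S, is fragmented, is rate-limited, satisfies condition F1, carries flag H, satisfies condition Y1, is tagged D, has marker Y, has attribute U, is inspected, has marker J, is in state Q, carries flag N, is tagged B, is tagged W, is in state S1, carries a valid signature, is logged.
No rule has "it satisfies condition C1" as its conclusion, and it is not among the given facts.

No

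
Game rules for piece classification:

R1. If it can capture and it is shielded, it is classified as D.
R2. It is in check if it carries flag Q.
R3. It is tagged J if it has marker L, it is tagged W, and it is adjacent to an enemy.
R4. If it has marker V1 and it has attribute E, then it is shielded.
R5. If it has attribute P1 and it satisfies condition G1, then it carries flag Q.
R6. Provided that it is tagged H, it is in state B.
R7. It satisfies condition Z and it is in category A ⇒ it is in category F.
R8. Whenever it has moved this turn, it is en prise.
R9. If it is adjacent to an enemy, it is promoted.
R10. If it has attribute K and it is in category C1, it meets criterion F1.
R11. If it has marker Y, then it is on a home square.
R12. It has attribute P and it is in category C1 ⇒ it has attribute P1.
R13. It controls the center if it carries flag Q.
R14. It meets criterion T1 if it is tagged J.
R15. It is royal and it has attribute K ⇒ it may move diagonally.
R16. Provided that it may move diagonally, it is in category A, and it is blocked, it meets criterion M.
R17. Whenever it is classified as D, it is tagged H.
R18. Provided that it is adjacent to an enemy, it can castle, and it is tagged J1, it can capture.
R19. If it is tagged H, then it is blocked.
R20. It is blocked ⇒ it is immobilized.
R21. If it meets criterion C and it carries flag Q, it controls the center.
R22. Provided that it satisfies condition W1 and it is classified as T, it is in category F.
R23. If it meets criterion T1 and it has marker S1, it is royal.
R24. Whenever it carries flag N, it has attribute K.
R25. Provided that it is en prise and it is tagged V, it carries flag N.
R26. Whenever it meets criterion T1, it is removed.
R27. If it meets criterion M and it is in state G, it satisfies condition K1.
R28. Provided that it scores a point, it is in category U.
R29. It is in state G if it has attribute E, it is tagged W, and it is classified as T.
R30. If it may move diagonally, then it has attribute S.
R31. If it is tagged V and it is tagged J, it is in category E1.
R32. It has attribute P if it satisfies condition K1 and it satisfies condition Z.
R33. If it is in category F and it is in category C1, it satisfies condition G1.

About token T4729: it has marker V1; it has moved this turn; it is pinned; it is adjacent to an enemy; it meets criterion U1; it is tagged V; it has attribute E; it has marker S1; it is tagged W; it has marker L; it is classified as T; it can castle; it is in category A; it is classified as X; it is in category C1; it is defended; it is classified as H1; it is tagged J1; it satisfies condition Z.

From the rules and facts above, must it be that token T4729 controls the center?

By R3 (it has marker L, it is tagged W, it is adjacent to an enemy): it is tagged J.
By R4 (it has marker V1, it has attribute E): it is shielded.
By R7 (it satisfies condition Z, it is in category A): it is in category F.
By R8 (it has moved this turn): it is en prise.
By R14 (it is tagged J): it meets criterion T1.
By R18 (it is adjacent to an enemy, it can castle, it is tagged J1): it can capture.
By R23 (it meets criterion T1, it has marker S1): it is royal.
By R25 (it is en prise, it is tagged V): it carries flag N.
By R29 (it has attribute E, it is tagged W, it is classified as T): it is in state G.
By R33 (it is in category F, it is in category C1): it satisfies condition G1.
By R1 (it can capture, it is shielded): it is classified as D.
By R17 (it is classified as D): it is tagged H.
By R19 (it is tagged H): it is blocked.
By R24 (it carries flag N): it has attribute K.
By R15 (it is royal, it has attribute K): it may move diagonally.
By R16 (it may move diagonally, it is in category A, it is blocked): it meets criterion M.
By R27 (it meets criterion M, it is in state G): it satisfies condition K1.
By R32 (it satisfies condition K1, it satisfies condition Z): it has attribute P.
By R12 (it has attribute P, it is in category C1): it has attribute P1.
By R5 (it has attribute P1, it satisfies condition G1): it carries flag Q.
By R13 (it carries flag Q): it controls the center.

Yes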